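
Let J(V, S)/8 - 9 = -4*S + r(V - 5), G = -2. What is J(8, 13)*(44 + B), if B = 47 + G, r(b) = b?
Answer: -28480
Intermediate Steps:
B = 45 (B = 47 - 2 = 45)
J(V, S) = 32 - 32*S + 8*V (J(V, S) = 72 + 8*(-4*S + (V - 5)) = 72 + 8*(-4*S + (-5 + V)) = 72 + 8*(-5 + V - 4*S) = 72 + (-40 - 32*S + 8*V) = 32 - 32*S + 8*V)
J(8, 13)*(44 + B) = (32 - 32*13 + 8*8)*(44 + 45) = (32 - 416 + 64)*89 = -320*89 = -28480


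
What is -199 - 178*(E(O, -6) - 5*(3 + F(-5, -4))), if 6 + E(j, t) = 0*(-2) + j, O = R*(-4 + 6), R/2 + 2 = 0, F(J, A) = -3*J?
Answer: 18313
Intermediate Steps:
R = -4 (R = -4 + 2*0 = -4 + 0 = -4)
O = -8 (O = -4*(-4 + 6) = -4*2 = -8)
E(j, t) = -6 + j (E(j, t) = -6 + (0*(-2) + j) = -6 + (0 + j) = -6 + j)
-199 - 178*(E(O, -6) - 5*(3 + F(-5, -4))) = -199 - 178*((-6 - 8) - 5*(3 - 3*(-5))) = -199 - 178*(-14 - 5*(3 + 15)) = -199 - 178*(-14 - 5*18) = -199 - 178*(-14 - 1*90) = -199 - 178*(-14 - 90) = -199 - 178*(-104) = -199 + 18512 = 18313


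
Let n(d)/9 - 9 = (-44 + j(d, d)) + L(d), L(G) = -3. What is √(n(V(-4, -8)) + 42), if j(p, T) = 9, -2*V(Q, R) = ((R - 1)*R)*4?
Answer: I*√219 ≈ 14.799*I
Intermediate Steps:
V(Q, R) = -2*R*(-1 + R) (V(Q, R) = -(R - 1)*R*4/2 = -(-1 + R)*R*4/2 = -R*(-1 + R)*4/2 = -2*R*(-1 + R))
n(d) = -261 (n(d) = 81 + 9*((-44 + 9) - 3) = 81 + 9*(-35 - 3) = 81 + 9*(-38) = 81 - 342 = -261)
√(n(V(-4, -8)) + 42) = √(-261 + 42) = √(-219) = I*√219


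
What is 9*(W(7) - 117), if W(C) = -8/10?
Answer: -5301/5 ≈ -1060.2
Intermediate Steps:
W(C) = -⅘ (W(C) = -8*⅒ = -⅘)
9*(W(7) - 117) = 9*(-⅘ - 117) = 9*(-589/5) = -5301/5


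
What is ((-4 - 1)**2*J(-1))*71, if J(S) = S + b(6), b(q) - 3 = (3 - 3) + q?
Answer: 14200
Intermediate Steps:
b(q) = 3 + q (b(q) = 3 + ((3 - 3) + q) = 3 + (0 + q) = 3 + q)
J(S) = 9 + S (J(S) = S + (3 + 6) = S + 9 = 9 + S)
((-4 - 1)**2*J(-1))*71 = ((-4 - 1)**2*(9 - 1))*71 = ((-5)**2*8)*71 = (25*8)*71 = 200*71 = 14200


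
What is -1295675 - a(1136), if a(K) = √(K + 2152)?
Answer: -1295675 - 2*√822 ≈ -1.2957e+6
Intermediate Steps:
a(K) = √(2152 + K)
-1295675 - a(1136) = -1295675 - √(2152 + 1136) = -1295675 - √3288 = -1295675 - 2*√822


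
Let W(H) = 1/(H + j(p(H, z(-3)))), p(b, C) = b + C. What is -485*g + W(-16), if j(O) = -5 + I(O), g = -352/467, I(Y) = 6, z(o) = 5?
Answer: 2560333/7005 ≈ 365.50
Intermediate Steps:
g = -352/467 (g = -352*1/467 = -352/467 ≈ -0.75375)
p(b, C) = C + b
j(O) = 1 (j(O) = -5 + 6 = 1)
W(H) = 1/(1 + H) (W(H) = 1/(H + 1) = 1/(1 + H))
-485*g + W(-16) = -485*(-352/467) + 1/(1 - 16) = 170720/467 + 1/(-15) = 170720/467 - 1/15 = 2560333/7005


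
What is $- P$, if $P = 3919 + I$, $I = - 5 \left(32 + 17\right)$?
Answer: $-3674$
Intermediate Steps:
$I = -245$ ($I = \left(-5\right) 49 = -245$)
$P = 3674$ ($P = 3919 - 245 = 3674$)
$- P = \left(-1\right) 3674 = -3674$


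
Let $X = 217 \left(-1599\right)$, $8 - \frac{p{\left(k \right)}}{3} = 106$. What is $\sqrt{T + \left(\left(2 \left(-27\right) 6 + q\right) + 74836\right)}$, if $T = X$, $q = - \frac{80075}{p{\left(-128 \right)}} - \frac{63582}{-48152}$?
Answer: $\frac{i \sqrt{17395267249649445}}{252798} \approx 521.73 i$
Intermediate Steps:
$p{\left(k \right)} = -294$ ($p{\left(k \right)} = 24 - 318 = -294$)
$q = \frac{968616127}{3539172}$ ($q = - \frac{80075}{-294} - \frac{63582}{-48152} = \left(-80075\right) \left(- \frac{1}{294}\right) - - \frac{31791}{24076} = \frac{80075}{294} + \frac{31791}{24076} = \frac{968616127}{3539172} \approx 273.68$)
$X = -346983$
$T = -346983$
$\sqrt{T + \left(\left(2 \left(-27\right) 6 + q\right) + 74836\right)} = \sqrt{-346983 + \left(\left(2 \left(-27\right) 6 + \frac{968616127}{3539172}\right) + 74836\right)} = \sqrt{-346983 + \left(\left(\left(-54\right) 6 + \frac{968616127}{3539172}\right) + 74836\right)} = \sqrt{-346983 + \left(\left(-324 + \frac{968616127}{3539172}\right) + 74836\right)} = \sqrt{-346983 + \left(- \frac{178075601}{3539172} + 74836\right)} = \sqrt{-346983 + \frac{264679400191}{3539172}} = \sqrt{- \frac{963353117885}{3539172}} = \frac{i \sqrt{17395267249649445}}{252798}$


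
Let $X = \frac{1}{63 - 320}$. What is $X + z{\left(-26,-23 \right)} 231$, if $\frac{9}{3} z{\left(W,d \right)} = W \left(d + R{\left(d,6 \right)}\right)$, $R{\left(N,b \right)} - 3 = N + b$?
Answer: $\frac{19037017}{257} \approx 74074.0$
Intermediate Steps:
$R{\left(N,b \right)} = 3 + N + b$ ($R{\left(N,b \right)} = 3 + \left(N + b\right) = 3 + N + b$)
$X = - \frac{1}{257}$ ($X = \frac{1}{-257} = - \frac{1}{257} \approx -0.0038911$)
$z{\left(W,d \right)} = \frac{W \left(9 + 2 d\right)}{3}$ ($z{\left(W,d \right)} = \frac{W \left(d + \left(3 + d + 6\right)\right)}{3} = \frac{W \left(d + \left(9 + d\right)\right)}{3} = \frac{W \left(9 + 2 d\right)}{3}$)
$X + z{\left(-26,-23 \right)} 231 = - \frac{1}{257} + \frac{1}{3} \left(-26\right) \left(9 + 2 \left(-23\right)\right) 231 = - \frac{1}{257} + \frac{1}{3} \left(-26\right) \left(9 - 46\right) 231 = - \frac{1}{257} + \frac{1}{3} \left(-26\right) \left(-37\right) 231 = - \frac{1}{257} + \frac{962}{3} \cdot 231 = - \frac{1}{257} + 74074 = \frac{19037017}{257}$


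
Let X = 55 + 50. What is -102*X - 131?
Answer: -10841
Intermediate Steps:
X = 105
-102*X - 131 = -102*105 - 131 = -10710 - 131 = -10841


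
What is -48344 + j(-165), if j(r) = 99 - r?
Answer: -48080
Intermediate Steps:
-48344 + j(-165) = -48344 + (99 - 1*(-165)) = -48344 + (99 + 165) = -48344 + 264 = -48080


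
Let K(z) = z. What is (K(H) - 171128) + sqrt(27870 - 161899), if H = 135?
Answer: -170993 + I*sqrt(134029) ≈ -1.7099e+5 + 366.1*I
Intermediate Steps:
(K(H) - 171128) + sqrt(27870 - 161899) = (135 - 171128) + sqrt(27870 - 161899) = -170993 + sqrt(-134029) = -170993 + I*sqrt(134029)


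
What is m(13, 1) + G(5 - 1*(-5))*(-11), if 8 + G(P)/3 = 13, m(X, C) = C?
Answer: -164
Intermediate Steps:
G(P) = 15 (G(P) = -24 + 3*13 = -24 + 39 = 15)
m(13, 1) + G(5 - 1*(-5))*(-11) = 1 + 15*(-11) = 1 - 165 = -164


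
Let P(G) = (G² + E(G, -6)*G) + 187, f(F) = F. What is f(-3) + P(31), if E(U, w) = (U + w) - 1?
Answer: 1889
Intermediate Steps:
E(U, w) = -1 + U + w
P(G) = 187 + G² + G*(-7 + G) (P(G) = (G² + (-1 + G - 6)*G) + 187 = (G² + (-7 + G)*G) + 187 = (G² + G*(-7 + G)) + 187 = 187 + G² + G*(-7 + G))
f(-3) + P(31) = -3 + (187 + 31² + 31*(-7 + 31)) = -3 + (187 + 961 + 31*24) = -3 + (187 + 961 + 744) = -3 + 1892 = 1889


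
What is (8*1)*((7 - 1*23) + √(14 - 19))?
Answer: -128 + 8*I*√5 ≈ -128.0 + 17.889*I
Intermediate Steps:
(8*1)*((7 - 1*23) + √(14 - 19)) = 8*((7 - 23) + √(-5)) = 8*(-16 + I*√5) = -128 + 8*I*√5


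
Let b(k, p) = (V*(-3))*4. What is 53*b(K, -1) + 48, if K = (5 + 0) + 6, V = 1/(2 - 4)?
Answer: 366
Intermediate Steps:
V = -½ (V = 1/(-2) = -½ ≈ -0.50000)
K = 11 (K = 5 + 6 = 11)
b(k, p) = 6 (b(k, p) = -½*(-3)*4 = (3/2)*4 = 6)
53*b(K, -1) + 48 = 53*6 + 48 = 318 + 48 = 366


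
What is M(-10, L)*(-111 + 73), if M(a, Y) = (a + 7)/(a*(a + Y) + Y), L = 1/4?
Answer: 456/391 ≈ 1.1662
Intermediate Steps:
L = ¼ ≈ 0.25000
M(a, Y) = (7 + a)/(Y + a*(Y + a)) (M(a, Y) = (7 + a)/(a*(Y + a) + Y) = (7 + a)/(Y + a*(Y + a)))
M(-10, L)*(-111 + 73) = ((7 - 10)/(¼ + (-10)² + (¼)*(-10)))*(-111 + 73) = (-3/(¼ + 100 - 5/2))*(-38) = (-3/(391/4))*(-38) = ((4/391)*(-3))*(-38) = -12/391*(-38) = 456/391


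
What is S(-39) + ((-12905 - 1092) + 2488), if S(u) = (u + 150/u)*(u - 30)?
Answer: -111184/13 ≈ -8552.6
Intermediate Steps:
S(u) = (-30 + u)*(u + 150/u) (S(u) = (u + 150/u)*(-30 + u) = (-30 + u)*(u + 150/u))
S(-39) + ((-12905 - 1092) + 2488) = (150 + (-39)**2 - 4500/(-39) - 30*(-39)) + ((-12905 - 1092) + 2488) = (150 + 1521 - 4500*(-1/39) + 1170) + (-13997 + 2488) = (150 + 1521 + 1500/13 + 1170) - 11509 = 38433/13 - 11509 = -111184/13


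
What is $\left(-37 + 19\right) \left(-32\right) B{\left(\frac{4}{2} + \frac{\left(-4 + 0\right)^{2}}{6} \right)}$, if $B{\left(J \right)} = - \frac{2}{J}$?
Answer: $- \frac{1728}{7} \approx -246.86$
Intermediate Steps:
$\left(-37 + 19\right) \left(-32\right) B{\left(\frac{4}{2} + \frac{\left(-4 + 0\right)^{2}}{6} \right)} = \left(-37 + 19\right) \left(-32\right) \left(- \frac{2}{\frac{4}{2} + \frac{\left(-4 + 0\right)^{2}}{6}}\right) = \left(-18\right) \left(-32\right) \left(- \frac{2}{4 \cdot \frac{1}{2} + \left(-4\right)^{2} \cdot \frac{1}{6}}\right) = 576 \left(- \frac{2}{2 + 16 \cdot \frac{1}{6}}\right) = 576 \left(- \frac{2}{2 + \frac{8}{3}}\right) = 576 \left(- \frac{2}{\frac{14}{3}}\right) = 576 \left(\left(-2\right) \frac{3}{14}\right) = 576 \left(- \frac{3}{7}\right) = - \frac{1728}{7}$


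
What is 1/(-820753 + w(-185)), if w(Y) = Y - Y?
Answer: -1/820753 ≈ -1.2184e-6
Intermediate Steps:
w(Y) = 0
1/(-820753 + w(-185)) = 1/(-820753 + 0) = 1/(-820753) = -1/820753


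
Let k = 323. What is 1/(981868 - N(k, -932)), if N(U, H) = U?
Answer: 1/981545 ≈ 1.0188e-6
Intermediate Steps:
1/(981868 - N(k, -932)) = 1/(981868 - 1*323) = 1/(981868 - 323) = 1/981545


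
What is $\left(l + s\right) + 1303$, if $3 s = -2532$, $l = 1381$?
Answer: $1840$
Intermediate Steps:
$s = -844$ ($s = \frac{1}{3} \left(-2532\right) = -844$)
$\left(l + s\right) + 1303 = \left(1381 - 844\right) + 1303 = 537 + 1303 = 1840$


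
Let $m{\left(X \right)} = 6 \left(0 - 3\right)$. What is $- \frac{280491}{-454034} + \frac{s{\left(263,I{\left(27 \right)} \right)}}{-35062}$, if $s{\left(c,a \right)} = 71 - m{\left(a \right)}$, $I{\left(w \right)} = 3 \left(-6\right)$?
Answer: $\frac{2448541604}{3979835027} \approx 0.61524$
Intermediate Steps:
$m{\left(X \right)} = -18$ ($m{\left(X \right)} = 6 \left(-3\right) = -18$)
$I{\left(w \right)} = -18$
$s{\left(c,a \right)} = 89$ ($s{\left(c,a \right)} = 71 - -18 = 71 + 18 = 89$)
$- \frac{280491}{-454034} + \frac{s{\left(263,I{\left(27 \right)} \right)}}{-35062} = - \frac{280491}{-454034} + \frac{89}{-35062} = \left(-280491\right) \left(- \frac{1}{454034}\right) + 89 \left(- \frac{1}{35062}\right) = \frac{280491}{454034} - \frac{89}{35062} = \frac{2448541604}{3979835027}$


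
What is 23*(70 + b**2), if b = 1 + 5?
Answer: 2438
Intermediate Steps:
b = 6
23*(70 + b**2) = 23*(70 + 6**2) = 23*(70 + 36) = 23*106 = 2438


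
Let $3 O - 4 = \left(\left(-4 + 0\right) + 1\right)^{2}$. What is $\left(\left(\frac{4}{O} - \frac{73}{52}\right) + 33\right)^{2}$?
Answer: $\frac{2859481}{2704} \approx 1057.5$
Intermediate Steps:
$O = \frac{13}{3}$ ($O = \frac{4}{3} + \frac{\left(\left(-4 + 0\right) + 1\right)^{2}}{3} = \frac{4}{3} + \frac{\left(-4 + 1\right)^{2}}{3} = \frac{4}{3} + \frac{\left(-3\right)^{2}}{3} = \frac{4}{3} + \frac{1}{3} \cdot 9 = \frac{4}{3} + 3 = \frac{13}{3} \approx 4.3333$)
$\left(\left(\frac{4}{O} - \frac{73}{52}\right) + 33\right)^{2} = \left(\left(\frac{4}{\frac{13}{3}} - \frac{73}{52}\right) + 33\right)^{2} = \left(\left(4 \cdot \frac{3}{13} - \frac{73}{52}\right) + 33\right)^{2} = \left(\left(\frac{12}{13} - \frac{73}{52}\right) + 33\right)^{2} = \left(- \frac{25}{52} + 33\right)^{2} = \left(\frac{1691}{52}\right)^{2} = \frac{2859481}{2704}$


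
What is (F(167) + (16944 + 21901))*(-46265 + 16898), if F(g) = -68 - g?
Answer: -1133859870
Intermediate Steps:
(F(167) + (16944 + 21901))*(-46265 + 16898) = ((-68 - 1*167) + (16944 + 21901))*(-46265 + 16898) = ((-68 - 167) + 38845)*(-29367) = (-235 + 38845)*(-29367) = 38610*(-29367) = -1133859870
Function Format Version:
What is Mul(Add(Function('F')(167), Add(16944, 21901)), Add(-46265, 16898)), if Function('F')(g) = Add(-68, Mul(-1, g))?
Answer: -1133859870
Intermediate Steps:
Mul(Add(Function('F')(167), Add(16944, 21901)), Add(-46265, 16898)) = Mul(Add(Add(-68, Mul(-1, 167)), Add(16944, 21901)), Add(-46265, 16898)) = Mul(Add(Add(-68, -167), 38845), -29367) = Mul(Add(-235, 38845), -29367) = Mul(38610, -29367) = -1133859870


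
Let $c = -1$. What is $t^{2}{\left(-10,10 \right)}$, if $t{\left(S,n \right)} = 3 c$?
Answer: $9$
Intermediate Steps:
$t{\left(S,n \right)} = -3$ ($t{\left(S,n \right)} = 3 \left(-1\right) = -3$)
$t^{2}{\left(-10,10 \right)} = \left(-3\right)^{2} = 9$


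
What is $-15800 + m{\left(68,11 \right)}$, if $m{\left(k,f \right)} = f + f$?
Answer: $-15778$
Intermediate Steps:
$m{\left(k,f \right)} = 2 f$
$-15800 + m{\left(68,11 \right)} = -15800 + 2 \cdot 11 = -15800 + 22 = -15778$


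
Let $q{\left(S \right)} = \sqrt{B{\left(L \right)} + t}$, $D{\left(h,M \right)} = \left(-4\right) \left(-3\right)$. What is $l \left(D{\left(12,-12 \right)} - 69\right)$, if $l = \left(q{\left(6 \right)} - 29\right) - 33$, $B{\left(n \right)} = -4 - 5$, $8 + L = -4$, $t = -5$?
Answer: $3534 - 57 i \sqrt{14} \approx 3534.0 - 213.27 i$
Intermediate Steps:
$L = -12$ ($L = -8 - 4 = -12$)
$D{\left(h,M \right)} = 12$
$B{\left(n \right)} = -9$ ($B{\left(n \right)} = -4 - 5 = -9$)
$q{\left(S \right)} = i \sqrt{14}$ ($q{\left(S \right)} = \sqrt{-9 - 5} = \sqrt{-14} = i \sqrt{14}$)
$l = -62 + i \sqrt{14}$ ($l = \left(i \sqrt{14} - 29\right) - 33 = \left(-29 + i \sqrt{14}\right) - 33 = -62 + i \sqrt{14} \approx -62.0 + 3.7417 i$)
$l \left(D{\left(12,-12 \right)} - 69\right) = \left(-62 + i \sqrt{14}\right) \left(12 - 69\right) = \left(-62 + i \sqrt{14}\right) \left(-57\right) = 3534 - 57 i \sqrt{14}$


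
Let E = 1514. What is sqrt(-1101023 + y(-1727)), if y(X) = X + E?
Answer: 2*I*sqrt(275309) ≈ 1049.4*I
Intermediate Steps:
y(X) = 1514 + X (y(X) = X + 1514 = 1514 + X)
sqrt(-1101023 + y(-1727)) = sqrt(-1101023 + (1514 - 1727)) = sqrt(-1101023 - 213) = sqrt(-1101236) = 2*I*sqrt(275309)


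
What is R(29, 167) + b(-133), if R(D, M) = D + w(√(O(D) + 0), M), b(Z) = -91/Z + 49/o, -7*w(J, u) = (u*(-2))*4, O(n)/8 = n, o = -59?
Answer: 1724071/7847 ≈ 219.71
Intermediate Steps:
O(n) = 8*n
w(J, u) = 8*u/7 (w(J, u) = -u*(-2)*4/7 = -(-2*u)*4/7 = -(-8)*u/7 = 8*u/7)
b(Z) = -49/59 - 91/Z (b(Z) = -91/Z + 49/(-59) = -91/Z + 49*(-1/59) = -91/Z - 49/59 = -49/59 - 91/Z)
R(D, M) = D + 8*M/7
R(29, 167) + b(-133) = (29 + (8/7)*167) + (-49/59 - 91/(-133)) = (29 + 1336/7) + (-49/59 - 91*(-1/133)) = 1539/7 + (-49/59 + 13/19) = 1539/7 - 164/1121 = 1724071/7847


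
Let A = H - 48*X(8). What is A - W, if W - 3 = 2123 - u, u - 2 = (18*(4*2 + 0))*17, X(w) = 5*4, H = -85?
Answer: -721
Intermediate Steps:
X(w) = 20
u = 2450 (u = 2 + (18*(4*2 + 0))*17 = 2 + (18*(8 + 0))*17 = 2 + (18*8)*17 = 2 + 144*17 = 2 + 2448 = 2450)
A = -1045 (A = -85 - 48*20 = -85 - 960 = -1045)
W = -324 (W = 3 + (2123 - 1*2450) = 3 + (2123 - 2450) = 3 - 327 = -324)
A - W = -1045 - 1*(-324) = -1045 + 324 = -721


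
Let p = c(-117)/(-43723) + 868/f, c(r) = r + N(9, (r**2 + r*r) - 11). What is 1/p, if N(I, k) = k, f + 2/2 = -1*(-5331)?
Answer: -116521795/53645468 ≈ -2.1721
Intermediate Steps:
f = 5330 (f = -1 - 1*(-5331) = -1 + 5331 = 5330)
c(r) = -11 + r + 2*r**2 (c(r) = r + ((r**2 + r*r) - 11) = r + ((r**2 + r**2) - 11) = r + (2*r**2 - 11) = r + (-11 + 2*r**2) = -11 + r + 2*r**2)
p = -53645468/116521795 (p = (-11 - 117 + 2*(-117)**2)/(-43723) + 868/5330 = (-11 - 117 + 2*13689)*(-1/43723) + 868*(1/5330) = (-11 - 117 + 27378)*(-1/43723) + 434/2665 = 27250*(-1/43723) + 434/2665 = -27250/43723 + 434/2665 = -53645468/116521795 ≈ -0.46039)
1/p = 1/(-53645468/116521795) = -116521795/53645468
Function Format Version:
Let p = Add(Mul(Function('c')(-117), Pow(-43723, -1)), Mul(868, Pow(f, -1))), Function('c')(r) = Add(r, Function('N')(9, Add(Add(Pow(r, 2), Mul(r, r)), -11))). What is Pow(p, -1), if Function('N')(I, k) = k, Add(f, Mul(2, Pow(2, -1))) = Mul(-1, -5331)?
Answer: Rational(-116521795, 53645468) ≈ -2.1721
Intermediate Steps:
f = 5330 (f = Add(-1, Mul(-1, -5331)) = Add(-1, 5331) = 5330)
Function('c')(r) = Add(-11, r, Mul(2, Pow(r, 2))) (Function('c')(r) = Add(r, Add(Add(Pow(r, 2), Mul(r, r)), -11)) = Add(r, Add(Add(Pow(r, 2), Pow(r, 2)), -11)) = Add(r, Add(Mul(2, Pow(r, 2)), -11)) = Add(r, Add(-11, Mul(2, Pow(r, 2)))) = Add(-11, r, Mul(2, Pow(r, 2))))
p = Rational(-53645468, 116521795) (p = Add(Mul(Add(-11, -117, Mul(2, Pow(-117, 2))), Pow(-43723, -1)), Mul(868, Pow(5330, -1))) = Add(Mul(Add(-11, -117, Mul(2, 13689)), Rational(-1, 43723)), Mul(868, Rational(1, 5330))) = Add(Mul(Add(-11, -117, 27378), Rational(-1, 43723)), Rational(434, 2665)) = Add(Mul(27250, Rational(-1, 43723)), Rational(434, 2665)) = Add(Rational(-27250, 43723), Rational(434, 2665)) = Rational(-53645468, 116521795) ≈ -0.46039)
Pow(p, -1) = Pow(Rational(-53645468, 116521795), -1) = Rational(-116521795, 53645468)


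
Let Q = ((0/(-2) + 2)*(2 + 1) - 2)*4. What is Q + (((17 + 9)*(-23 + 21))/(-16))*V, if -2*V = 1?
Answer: 115/8 ≈ 14.375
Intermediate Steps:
V = -1/2 (V = -1/2*1 = -1/2 ≈ -0.50000)
Q = 16 (Q = ((0*(-1/2) + 2)*3 - 2)*4 = ((0 + 2)*3 - 2)*4 = (2*3 - 2)*4 = (6 - 2)*4 = 4*4 = 16)
Q + (((17 + 9)*(-23 + 21))/(-16))*V = 16 + (((17 + 9)*(-23 + 21))/(-16))*(-1/2) = 16 + ((26*(-2))*(-1/16))*(-1/2) = 16 - 52*(-1/16)*(-1/2) = 16 + (13/4)*(-1/2) = 16 - 13/8 = 115/8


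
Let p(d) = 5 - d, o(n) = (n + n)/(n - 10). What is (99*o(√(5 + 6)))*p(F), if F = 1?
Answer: -8712/89 - 7920*√11/89 ≈ -393.03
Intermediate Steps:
o(n) = 2*n/(-10 + n) (o(n) = (2*n)/(-10 + n) = 2*n/(-10 + n))
(99*o(√(5 + 6)))*p(F) = (99*(2*√(5 + 6)/(-10 + √(5 + 6))))*(5 - 1*1) = (99*(2*√11/(-10 + √11)))*(5 - 1) = (198*√11/(-10 + √11))*4 = 792*√11/(-10 + √11)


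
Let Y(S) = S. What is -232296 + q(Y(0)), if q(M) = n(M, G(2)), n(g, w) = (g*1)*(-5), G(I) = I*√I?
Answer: -232296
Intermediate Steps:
G(I) = I^(3/2)
n(g, w) = -5*g (n(g, w) = g*(-5) = -5*g)
q(M) = -5*M
-232296 + q(Y(0)) = -232296 - 5*0 = -232296 + 0 = -232296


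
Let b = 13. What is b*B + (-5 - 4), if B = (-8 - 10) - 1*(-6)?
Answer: -165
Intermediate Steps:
B = -12 (B = -18 + 6 = -12)
b*B + (-5 - 4) = 13*(-12) + (-5 - 4) = -156 - 9 = -165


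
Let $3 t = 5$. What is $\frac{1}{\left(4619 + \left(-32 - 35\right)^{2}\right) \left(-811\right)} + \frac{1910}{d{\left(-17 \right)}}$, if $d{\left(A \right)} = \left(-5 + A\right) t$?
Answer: $- \frac{384774085}{7386588} \approx -52.091$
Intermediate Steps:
$t = \frac{5}{3}$ ($t = \frac{1}{3} \cdot 5 = \frac{5}{3} \approx 1.6667$)
$d{\left(A \right)} = - \frac{25}{3} + \frac{5 A}{3}$ ($d{\left(A \right)} = \left(-5 + A\right) \frac{5}{3} = - \frac{25}{3} + \frac{5 A}{3}$)
$\frac{1}{\left(4619 + \left(-32 - 35\right)^{2}\right) \left(-811\right)} + \frac{1910}{d{\left(-17 \right)}} = \frac{1}{\left(4619 + \left(-32 - 35\right)^{2}\right) \left(-811\right)} + \frac{1910}{- \frac{25}{3} + \frac{5}{3} \left(-17\right)} = \frac{1}{4619 + \left(-67\right)^{2}} \left(- \frac{1}{811}\right) + \frac{1910}{- \frac{25}{3} - \frac{85}{3}} = \frac{1}{4619 + 4489} \left(- \frac{1}{811}\right) + \frac{1910}{- \frac{110}{3}} = \frac{1}{9108} \left(- \frac{1}{811}\right) + 1910 \left(- \frac{3}{110}\right) = \frac{1}{9108} \left(- \frac{1}{811}\right) - \frac{573}{11} = - \frac{1}{7386588} - \frac{573}{11} = - \frac{384774085}{7386588}$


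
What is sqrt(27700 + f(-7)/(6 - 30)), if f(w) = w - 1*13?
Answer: sqrt(997230)/6 ≈ 166.44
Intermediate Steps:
f(w) = -13 + w (f(w) = w - 13 = -13 + w)
sqrt(27700 + f(-7)/(6 - 30)) = sqrt(27700 + (-13 - 7)/(6 - 30)) = sqrt(27700 - 20/(-24)) = sqrt(27700 - 20*(-1/24)) = sqrt(27700 + 5/6) = sqrt(166205/6) = sqrt(997230)/6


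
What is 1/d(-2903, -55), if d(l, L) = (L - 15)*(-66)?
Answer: 1/4620 ≈ 0.00021645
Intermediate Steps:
d(l, L) = 990 - 66*L (d(l, L) = (-15 + L)*(-66) = 990 - 66*L)
1/d(-2903, -55) = 1/(990 - 66*(-55)) = 1/(990 + 3630) = 1/4620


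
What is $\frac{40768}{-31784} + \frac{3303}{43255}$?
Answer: $- \frac{207304661}{171852115} \approx -1.2063$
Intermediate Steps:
$\frac{40768}{-31784} + \frac{3303}{43255} = 40768 \left(- \frac{1}{31784}\right) + 3303 \cdot \frac{1}{43255} = - \frac{5096}{3973} + \frac{3303}{43255} = - \frac{207304661}{171852115}$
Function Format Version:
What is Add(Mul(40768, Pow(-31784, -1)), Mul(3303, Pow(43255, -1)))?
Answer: Rational(-207304661, 171852115) ≈ -1.2063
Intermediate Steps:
Add(Mul(40768, Pow(-31784, -1)), Mul(3303, Pow(43255, -1))) = Add(Mul(40768, Rational(-1, 31784)), Mul(3303, Rational(1, 43255))) = Add(Rational(-5096, 3973), Rational(3303, 43255)) = Rational(-207304661, 171852115)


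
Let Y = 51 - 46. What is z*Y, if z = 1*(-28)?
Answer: -140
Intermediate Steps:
Y = 5
z = -28
z*Y = -28*5 = -140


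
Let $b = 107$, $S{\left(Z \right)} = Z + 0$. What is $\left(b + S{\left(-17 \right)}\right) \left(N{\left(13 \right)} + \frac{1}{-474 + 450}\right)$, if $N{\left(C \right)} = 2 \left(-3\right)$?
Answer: $- \frac{2175}{4} \approx -543.75$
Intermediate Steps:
$S{\left(Z \right)} = Z$
$N{\left(C \right)} = -6$
$\left(b + S{\left(-17 \right)}\right) \left(N{\left(13 \right)} + \frac{1}{-474 + 450}\right) = \left(107 - 17\right) \left(-6 + \frac{1}{-474 + 450}\right) = 90 \left(-6 + \frac{1}{-24}\right) = 90 \left(-6 - \frac{1}{24}\right) = 90 \left(- \frac{145}{24}\right) = - \frac{2175}{4}$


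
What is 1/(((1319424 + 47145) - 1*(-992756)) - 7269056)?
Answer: -1/4909731 ≈ -2.0368e-7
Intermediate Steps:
1/(((1319424 + 47145) - 1*(-992756)) - 7269056) = 1/((1366569 + 992756) - 7269056) = 1/(2359325 - 7269056) = 1/(-4909731) = -1/4909731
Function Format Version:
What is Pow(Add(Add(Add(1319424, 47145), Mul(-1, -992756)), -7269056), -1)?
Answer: Rational(-1, 4909731) ≈ -2.0368e-7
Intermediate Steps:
Pow(Add(Add(Add(1319424, 47145), Mul(-1, -992756)), -7269056), -1) = Pow(Add(Add(1366569, 992756), -7269056), -1) = Pow(Add(2359325, -7269056), -1) = Pow(-4909731, -1) = Rational(-1, 4909731)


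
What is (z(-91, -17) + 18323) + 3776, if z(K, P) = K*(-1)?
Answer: 22190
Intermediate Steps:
z(K, P) = -K
(z(-91, -17) + 18323) + 3776 = (-1*(-91) + 18323) + 3776 = (91 + 18323) + 3776 = 18414 + 3776 = 22190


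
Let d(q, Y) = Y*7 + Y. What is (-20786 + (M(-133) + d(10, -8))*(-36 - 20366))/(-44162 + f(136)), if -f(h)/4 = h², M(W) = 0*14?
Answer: -214157/19691 ≈ -10.876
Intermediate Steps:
M(W) = 0
d(q, Y) = 8*Y (d(q, Y) = 7*Y + Y = 8*Y)
f(h) = -4*h²
(-20786 + (M(-133) + d(10, -8))*(-36 - 20366))/(-44162 + f(136)) = (-20786 + (0 + 8*(-8))*(-36 - 20366))/(-44162 - 4*136²) = (-20786 + (0 - 64)*(-20402))/(-44162 - 4*18496) = (-20786 - 64*(-20402))/(-44162 - 73984) = (-20786 + 1305728)/(-118146) = 1284942*(-1/118146) = -214157/19691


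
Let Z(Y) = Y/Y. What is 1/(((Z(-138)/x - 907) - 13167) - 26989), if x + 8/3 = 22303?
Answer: -66901/2747155760 ≈ -2.4353e-5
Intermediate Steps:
x = 66901/3 (x = -8/3 + 22303 = 66901/3 ≈ 22300.)
Z(Y) = 1
1/(((Z(-138)/x - 907) - 13167) - 26989) = 1/(((1/(66901/3) - 907) - 13167) - 26989) = 1/(((1*(3/66901) - 907) - 13167) - 26989) = 1/(((3/66901 - 907) - 13167) - 26989) = 1/((-60679204/66901 - 13167) - 26989) = 1/(-941564671/66901 - 26989) = 1/(-2747155760/66901) = -66901/2747155760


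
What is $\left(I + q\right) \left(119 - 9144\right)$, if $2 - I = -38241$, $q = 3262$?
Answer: $-374582625$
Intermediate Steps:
$I = 38243$ ($I = 2 - -38241 = 2 + 38241 = 38243$)
$\left(I + q\right) \left(119 - 9144\right) = \left(38243 + 3262\right) \left(119 - 9144\right) = 41505 \left(-9025\right) = -374582625$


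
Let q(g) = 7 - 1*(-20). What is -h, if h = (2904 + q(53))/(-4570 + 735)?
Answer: 2931/3835 ≈ 0.76428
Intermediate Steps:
q(g) = 27 (q(g) = 7 + 20 = 27)
h = -2931/3835 (h = (2904 + 27)/(-4570 + 735) = 2931/(-3835) = 2931*(-1/3835) = -2931/3835 ≈ -0.76428)
-h = -1*(-2931/3835) = 2931/3835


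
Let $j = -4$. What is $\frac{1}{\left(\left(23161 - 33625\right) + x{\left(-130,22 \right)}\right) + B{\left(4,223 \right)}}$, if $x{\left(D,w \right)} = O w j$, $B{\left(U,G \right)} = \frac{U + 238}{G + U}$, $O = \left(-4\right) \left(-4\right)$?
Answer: $- \frac{227}{2694702} \approx -8.4239 \cdot 10^{-5}$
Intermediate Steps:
$O = 16$
$B{\left(U,G \right)} = \frac{238 + U}{G + U}$
$x{\left(D,w \right)} = - 64 w$ ($x{\left(D,w \right)} = 16 w \left(-4\right) = - 64 w$)
$\frac{1}{\left(\left(23161 - 33625\right) + x{\left(-130,22 \right)}\right) + B{\left(4,223 \right)}} = \frac{1}{\left(\left(23161 - 33625\right) - 1408\right) + \frac{238 + 4}{223 + 4}} = \frac{1}{\left(-10464 - 1408\right) + \frac{1}{227} \cdot 242} = \frac{1}{-11872 + \frac{1}{227} \cdot 242} = \frac{1}{-11872 + \frac{242}{227}} = \frac{1}{- \frac{2694702}{227}} = - \frac{227}{2694702}$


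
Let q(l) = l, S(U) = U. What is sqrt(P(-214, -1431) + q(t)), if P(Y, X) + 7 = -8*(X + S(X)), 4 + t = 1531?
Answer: 4*sqrt(1526) ≈ 156.26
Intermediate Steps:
t = 1527 (t = -4 + 1531 = 1527)
P(Y, X) = -7 - 16*X (P(Y, X) = -7 - 8*(X + X) = -7 - 16*X)
sqrt(P(-214, -1431) + q(t)) = sqrt((-7 - 16*(-1431)) + 1527) = sqrt((-7 + 22896) + 1527) = sqrt(22889 + 1527) = sqrt(24416) = 4*sqrt(1526)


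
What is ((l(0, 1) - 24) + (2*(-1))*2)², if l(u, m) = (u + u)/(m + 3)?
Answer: 784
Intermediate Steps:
l(u, m) = 2*u/(3 + m) (l(u, m) = (2*u)/(3 + m) = 2*u/(3 + m))
((l(0, 1) - 24) + (2*(-1))*2)² = ((2*0/(3 + 1) - 24) + (2*(-1))*2)² = ((2*0/4 - 24) - 2*2)² = ((2*0*(¼) - 24) - 4)² = ((0 - 24) - 4)² = (-24 - 4)² = (-28)² = 784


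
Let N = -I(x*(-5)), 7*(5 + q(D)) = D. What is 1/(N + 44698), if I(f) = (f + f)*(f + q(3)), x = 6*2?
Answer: 7/258646 ≈ 2.7064e-5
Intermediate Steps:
q(D) = -5 + D/7
x = 12
I(f) = 2*f*(-32/7 + f) (I(f) = (f + f)*(f + (-5 + (⅐)*3)) = (2*f)*(f + (-5 + 3/7)) = (2*f)*(f - 32/7) = (2*f)*(-32/7 + f) = 2*f*(-32/7 + f))
N = -54240/7 (N = -2*12*(-5)*(-32 + 7*(12*(-5)))/7 = -2*(-60)*(-32 + 7*(-60))/7 = -2*(-60)*(-32 - 420)/7 = -2*(-60)*(-452)/7 = -1*54240/7 = -54240/7 ≈ -7748.6)
1/(N + 44698) = 1/(-54240/7 + 44698) = 1/(258646/7) = 7/258646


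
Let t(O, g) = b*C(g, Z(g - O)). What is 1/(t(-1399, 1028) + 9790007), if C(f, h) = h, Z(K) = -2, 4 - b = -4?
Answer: 1/9789991 ≈ 1.0215e-7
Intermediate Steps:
b = 8 (b = 4 - 1*(-4) = 4 + 4 = 8)
t(O, g) = -16 (t(O, g) = 8*(-2) = -16)
1/(t(-1399, 1028) + 9790007) = 1/(-16 + 9790007) = 1/9789991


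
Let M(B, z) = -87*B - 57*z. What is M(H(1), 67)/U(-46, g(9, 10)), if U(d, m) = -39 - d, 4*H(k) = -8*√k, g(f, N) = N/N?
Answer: -3645/7 ≈ -520.71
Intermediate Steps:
g(f, N) = 1
H(k) = -2*√k (H(k) = (-8*√k)/4 = -2*√k)
M(H(1), 67)/U(-46, g(9, 10)) = (-(-174)*√1 - 57*67)/(-39 - 1*(-46)) = (-(-174) - 3819)/(-39 + 46) = (-87*(-2) - 3819)/7 = (174 - 3819)*(⅐) = -3645*⅐ = -3645/7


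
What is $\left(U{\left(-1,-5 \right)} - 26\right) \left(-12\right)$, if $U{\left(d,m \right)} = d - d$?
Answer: $312$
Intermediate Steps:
$U{\left(d,m \right)} = 0$
$\left(U{\left(-1,-5 \right)} - 26\right) \left(-12\right) = \left(0 - 26\right) \left(-12\right) = \left(-26\right) \left(-12\right) = 312$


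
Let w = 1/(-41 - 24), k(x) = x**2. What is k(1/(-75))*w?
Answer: -1/365625 ≈ -2.7350e-6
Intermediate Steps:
w = -1/65 (w = 1/(-65) = -1/65 ≈ -0.015385)
k(1/(-75))*w = (1/(-75))**2*(-1/65) = (-1/75)**2*(-1/65) = (1/5625)*(-1/65) = -1/365625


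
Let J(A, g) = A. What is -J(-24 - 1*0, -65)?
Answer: 24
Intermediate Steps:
-J(-24 - 1*0, -65) = -(-24 - 1*0) = -(-24 + 0) = -1*(-24) = 24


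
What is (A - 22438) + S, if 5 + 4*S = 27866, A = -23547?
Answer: -156079/4 ≈ -39020.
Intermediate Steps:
S = 27861/4 (S = -5/4 + (1/4)*27866 = -5/4 + 13933/2 = 27861/4 ≈ 6965.3)
(A - 22438) + S = (-23547 - 22438) + 27861/4 = -45985 + 27861/4 = -156079/4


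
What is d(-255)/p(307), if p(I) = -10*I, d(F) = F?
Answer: 51/614 ≈ 0.083062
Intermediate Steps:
d(-255)/p(307) = -255/((-10*307)) = -255/(-3070) = -255*(-1/3070) = 51/614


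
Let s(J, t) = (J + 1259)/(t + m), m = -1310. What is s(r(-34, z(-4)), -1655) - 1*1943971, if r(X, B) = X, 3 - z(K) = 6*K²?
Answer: -1152775048/593 ≈ -1.9440e+6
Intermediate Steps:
z(K) = 3 - 6*K²
s(J, t) = (1259 + J)/(-1310 + t) (s(J, t) = (J + 1259)/(t - 1310) = (1259 + J)/(-1310 + t))
s(r(-34, z(-4)), -1655) - 1*1943971 = (1259 - 34)/(-1310 - 1655) - 1*1943971 = 1225/(-2965) - 1943971 = -1/2965*1225 - 1943971 = -245/593 - 1943971 = -1152775048/593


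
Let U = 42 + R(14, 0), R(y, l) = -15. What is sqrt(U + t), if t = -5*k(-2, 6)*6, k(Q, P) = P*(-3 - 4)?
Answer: 3*sqrt(143) ≈ 35.875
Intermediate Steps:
k(Q, P) = -7*P (k(Q, P) = P*(-7) = -7*P)
U = 27 (U = 42 - 15 = 27)
t = 1260 (t = -(-35)*6*6 = -5*(-42)*6 = 210*6 = 1260)
sqrt(U + t) = sqrt(27 + 1260) = sqrt(1287) = 3*sqrt(143)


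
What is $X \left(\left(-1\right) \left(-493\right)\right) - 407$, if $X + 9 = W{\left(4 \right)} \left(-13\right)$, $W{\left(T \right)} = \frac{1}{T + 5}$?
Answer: $- \frac{50005}{9} \approx -5556.1$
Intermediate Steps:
$W{\left(T \right)} = \frac{1}{5 + T}$
$X = - \frac{94}{9}$ ($X = -9 + \frac{1}{5 + 4} \left(-13\right) = -9 + \frac{1}{9} \left(-13\right) = -9 - \frac{13}{9} = - \frac{94}{9} \approx -10.444$)
$X \left(\left(-1\right) \left(-493\right)\right) - 407 = - \frac{94 \left(\left(-1\right) \left(-493\right)\right)}{9} - 407 = \left(- \frac{94}{9}\right) 493 - 407 = - \frac{46342}{9} - 407 = - \frac{50005}{9}$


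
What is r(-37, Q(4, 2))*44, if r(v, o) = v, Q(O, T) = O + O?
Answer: -1628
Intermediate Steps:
Q(O, T) = 2*O
r(-37, Q(4, 2))*44 = -37*44 = -1628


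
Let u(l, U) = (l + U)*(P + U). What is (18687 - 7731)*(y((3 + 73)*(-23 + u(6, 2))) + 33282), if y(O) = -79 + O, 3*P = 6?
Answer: 371265972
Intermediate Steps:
P = 2 (P = (⅓)*6 = 2)
u(l, U) = (2 + U)*(U + l) (u(l, U) = (l + U)*(2 + U) = (U + l)*(2 + U) = (2 + U)*(U + l))
(18687 - 7731)*(y((3 + 73)*(-23 + u(6, 2))) + 33282) = (18687 - 7731)*((-79 + (3 + 73)*(-23 + (2² + 2*2 + 2*6 + 2*6))) + 33282) = 10956*((-79 + 76*(-23 + (4 + 4 + 12 + 12))) + 33282) = 10956*((-79 + 76*(-23 + 32)) + 33282) = 10956*((-79 + 76*9) + 33282) = 10956*((-79 + 684) + 33282) = 10956*(605 + 33282) = 10956*33887 = 371265972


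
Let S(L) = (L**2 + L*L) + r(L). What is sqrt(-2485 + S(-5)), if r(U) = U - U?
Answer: I*sqrt(2435) ≈ 49.346*I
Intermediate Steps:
r(U) = 0
S(L) = 2*L**2 (S(L) = (L**2 + L*L) + 0 = (L**2 + L**2) + 0 = 2*L**2 + 0 = 2*L**2)
sqrt(-2485 + S(-5)) = sqrt(-2485 + 2*(-5)**2) = sqrt(-2485 + 2*25) = sqrt(-2485 + 50) = sqrt(-2435) = I*sqrt(2435)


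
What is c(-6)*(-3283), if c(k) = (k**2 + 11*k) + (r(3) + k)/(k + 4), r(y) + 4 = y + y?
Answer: 91924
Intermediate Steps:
r(y) = -4 + 2*y (r(y) = -4 + (y + y) = -4 + 2*y)
c(k) = k**2 + 11*k + (2 + k)/(4 + k) (c(k) = (k**2 + 11*k) + ((-4 + 2*3) + k)/(k + 4) = (k**2 + 11*k) + ((-4 + 6) + k)/(4 + k) = (k**2 + 11*k) + (2 + k)/(4 + k) = k**2 + 11*k + (2 + k)/(4 + k))
c(-6)*(-3283) = ((2 + (-6)**3 + 15*(-6)**2 + 45*(-6))/(4 - 6))*(-3283) = ((2 - 216 + 15*36 - 270)/(-2))*(-3283) = -(2 - 216 + 540 - 270)/2*(-3283) = -1/2*56*(-3283) = -28*(-3283) = 91924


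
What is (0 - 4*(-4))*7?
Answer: 112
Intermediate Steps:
(0 - 4*(-4))*7 = (0 + 16)*7 = 16*7 = 112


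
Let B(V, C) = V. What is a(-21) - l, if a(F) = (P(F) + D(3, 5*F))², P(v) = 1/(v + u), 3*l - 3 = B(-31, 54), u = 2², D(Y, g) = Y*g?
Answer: 86068300/867 ≈ 99271.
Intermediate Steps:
u = 4
l = -28/3 (l = 1 + (⅓)*(-31) = 1 - 31/3 = -28/3 ≈ -9.3333)
P(v) = 1/(4 + v) (P(v) = 1/(v + 4) = 1/(4 + v))
a(F) = (1/(4 + F) + 15*F)² (a(F) = (1/(4 + F) + 3*(5*F))² = (1/(4 + F) + 15*F)²)
a(-21) - l = (1 + 15*(-21)*(4 - 21))²/(4 - 21)² - 1*(-28/3) = (1 + 15*(-21)*(-17))²/(-17)² + 28/3 = (1 + 5355)²*(1/289) + 28/3 = 5356²*(1/289) + 28/3 = 28686736*(1/289) + 28/3 = 28686736/289 + 28/3 = 86068300/867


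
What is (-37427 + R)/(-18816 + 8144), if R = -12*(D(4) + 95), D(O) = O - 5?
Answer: 38555/10672 ≈ 3.6127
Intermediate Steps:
D(O) = -5 + O
R = -1128 (R = -12*((-5 + 4) + 95) = -12*(-1 + 95) = -12*94 = -1128)
(-37427 + R)/(-18816 + 8144) = (-37427 - 1128)/(-18816 + 8144) = -38555/(-10672) = -38555*(-1/10672) = 38555/10672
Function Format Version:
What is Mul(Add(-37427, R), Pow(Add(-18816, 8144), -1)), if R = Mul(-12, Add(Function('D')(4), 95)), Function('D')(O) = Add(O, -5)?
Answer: Rational(38555, 10672) ≈ 3.6127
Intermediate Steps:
Function('D')(O) = Add(-5, O)
R = -1128 (R = Mul(-12, Add(Add(-5, 4), 95)) = Mul(-12, Add(-1, 95)) = Mul(-12, 94) = -1128)
Mul(Add(-37427, R), Pow(Add(-18816, 8144), -1)) = Mul(Add(-37427, -1128), Pow(Add(-18816, 8144), -1)) = Mul(-38555, Pow(-10672, -1)) = Mul(-38555, Rational(-1, 10672)) = Rational(38555, 10672)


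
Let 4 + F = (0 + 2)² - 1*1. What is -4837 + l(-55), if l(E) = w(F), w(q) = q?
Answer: -4838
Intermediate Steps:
F = -1 (F = -4 + ((0 + 2)² - 1*1) = -4 + (2² - 1) = -4 + (4 - 1) = -4 + 3 = -1)
l(E) = -1
-4837 + l(-55) = -4837 - 1 = -4838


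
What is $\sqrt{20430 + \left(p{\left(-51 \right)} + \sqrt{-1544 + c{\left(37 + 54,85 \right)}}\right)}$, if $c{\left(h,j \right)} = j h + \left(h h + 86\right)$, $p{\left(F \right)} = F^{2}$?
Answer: $\sqrt{23031 + \sqrt{14558}} \approx 152.16$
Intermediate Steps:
$c{\left(h,j \right)} = 86 + h^{2} + h j$ ($c{\left(h,j \right)} = h j + \left(h^{2} + 86\right) = h j + \left(86 + h^{2}\right) = 86 + h^{2} + h j$)
$\sqrt{20430 + \left(p{\left(-51 \right)} + \sqrt{-1544 + c{\left(37 + 54,85 \right)}}\right)} = \sqrt{20430 + \left(\left(-51\right)^{2} + \sqrt{-1544 + \left(86 + \left(37 + 54\right)^{2} + \left(37 + 54\right) 85\right)}\right)} = \sqrt{20430 + \left(2601 + \sqrt{-1544 + \left(86 + 91^{2} + 91 \cdot 85\right)}\right)} = \sqrt{20430 + \left(2601 + \sqrt{-1544 + \left(86 + 8281 + 7735\right)}\right)} = \sqrt{20430 + \left(2601 + \sqrt{-1544 + 16102}\right)} = \sqrt{20430 + \left(2601 + \sqrt{14558}\right)} = \sqrt{23031 + \sqrt{14558}}$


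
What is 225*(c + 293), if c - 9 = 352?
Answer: 147150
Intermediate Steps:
c = 361 (c = 9 + 352 = 361)
225*(c + 293) = 225*(361 + 293) = 225*654 = 147150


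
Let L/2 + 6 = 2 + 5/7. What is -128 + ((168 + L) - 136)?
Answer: -718/7 ≈ -102.57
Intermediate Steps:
L = -46/7 (L = -12 + 2*(2 + 5/7) = -12 + 2*(19/7) = -12 + 38/7 = -46/7 ≈ -6.5714)
-128 + ((168 + L) - 136) = -128 + ((168 - 46/7) - 136) = -128 + (1130/7 - 136) = -128 + 178/7 = -718/7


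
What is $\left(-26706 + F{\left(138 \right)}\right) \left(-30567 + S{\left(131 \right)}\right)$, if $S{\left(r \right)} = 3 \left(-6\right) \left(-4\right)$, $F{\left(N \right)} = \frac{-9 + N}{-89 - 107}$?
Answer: $\frac{159626229975}{196} \approx 8.1442 \cdot 10^{8}$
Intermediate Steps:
$F{\left(N \right)} = \frac{9}{196} - \frac{N}{196}$ ($F{\left(N \right)} = \frac{-9 + N}{-196} = \left(-9 + N\right) \left(- \frac{1}{196}\right) = \frac{9}{196} - \frac{N}{196}$)
$S{\left(r \right)} = 72$ ($S{\left(r \right)} = \left(-18\right) \left(-4\right) = 72$)
$\left(-26706 + F{\left(138 \right)}\right) \left(-30567 + S{\left(131 \right)}\right) = \left(-26706 + \left(\frac{9}{196} - \frac{69}{98}\right)\right) \left(-30567 + 72\right) = \left(-26706 + \left(\frac{9}{196} - \frac{69}{98}\right)\right) \left(-30495\right) = \left(-26706 - \frac{129}{196}\right) \left(-30495\right) = \left(- \frac{5234505}{196}\right) \left(-30495\right) = \frac{159626229975}{196}$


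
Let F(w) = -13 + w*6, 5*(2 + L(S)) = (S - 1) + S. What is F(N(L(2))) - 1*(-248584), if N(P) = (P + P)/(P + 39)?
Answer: 11682816/47 ≈ 2.4857e+5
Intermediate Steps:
L(S) = -11/5 + 2*S/5 (L(S) = -2 + ((S - 1) + S)/5 = -2 + ((-1 + S) + S)/5 = -2 + (-1 + 2*S)/5 = -2 + (-⅕ + 2*S/5) = -11/5 + 2*S/5)
N(P) = 2*P/(39 + P) (N(P) = (2*P)/(39 + P) = 2*P/(39 + P))
F(w) = -13 + 6*w
F(N(L(2))) - 1*(-248584) = (-13 + 6*(2*(-11/5 + (⅖)*2)/(39 + (-11/5 + (⅖)*2)))) - 1*(-248584) = (-13 + 6*(2*(-11/5 + ⅘)/(39 + (-11/5 + ⅘)))) + 248584 = (-13 + 6*(2*(-7/5)/(39 - 7/5))) + 248584 = (-13 + 6*(2*(-7/5)/(188/5))) + 248584 = (-13 + 6*(2*(-7/5)*(5/188))) + 248584 = (-13 + 6*(-7/94)) + 248584 = (-13 - 21/47) + 248584 = -632/47 + 248584 = 11682816/47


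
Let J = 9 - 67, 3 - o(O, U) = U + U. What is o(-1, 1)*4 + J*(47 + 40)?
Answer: -5042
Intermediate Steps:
o(O, U) = 3 - 2*U (o(O, U) = 3 - (U + U) = 3 - 2*U)
J = -58
o(-1, 1)*4 + J*(47 + 40) = (3 - 2*1)*4 - 58*(47 + 40) = (3 - 2)*4 - 58*87 = 1*4 - 5046 = 4 - 5046 = -5042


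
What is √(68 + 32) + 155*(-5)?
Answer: -765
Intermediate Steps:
√(68 + 32) + 155*(-5) = √100 - 775 = 10 - 775 = -765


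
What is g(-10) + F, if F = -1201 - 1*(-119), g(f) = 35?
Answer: -1047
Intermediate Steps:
F = -1082 (F = -1201 + 119 = -1082)
g(-10) + F = 35 - 1082 = -1047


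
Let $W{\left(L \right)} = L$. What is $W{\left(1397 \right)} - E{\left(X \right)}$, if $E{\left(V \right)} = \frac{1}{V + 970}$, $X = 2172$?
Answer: $\frac{4389373}{3142} \approx 1397.0$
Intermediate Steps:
$E{\left(V \right)} = \frac{1}{970 + V}$
$W{\left(1397 \right)} - E{\left(X \right)} = 1397 - \frac{1}{970 + 2172} = 1397 - \frac{1}{3142} = \frac{4389373}{3142}$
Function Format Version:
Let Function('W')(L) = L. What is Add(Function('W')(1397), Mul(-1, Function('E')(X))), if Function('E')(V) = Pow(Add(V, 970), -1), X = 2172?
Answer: Rational(4389373, 3142) ≈ 1397.0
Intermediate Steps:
Function('E')(V) = Pow(Add(970, V), -1)
Add(Function('W')(1397), Mul(-1, Function('E')(X))) = Add(1397, Mul(-1, Pow(Add(970, 2172), -1))) = Add(1397, Mul(-1, Pow(3142, -1))) = Add(1397, Mul(-1, Rational(1, 3142))) = Add(1397, Rational(-1, 3142)) = Rational(4389373, 3142)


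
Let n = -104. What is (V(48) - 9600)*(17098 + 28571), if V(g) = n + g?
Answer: -440979864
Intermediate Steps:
V(g) = -104 + g
(V(48) - 9600)*(17098 + 28571) = ((-104 + 48) - 9600)*(17098 + 28571) = (-56 - 9600)*45669 = -9656*45669 = -440979864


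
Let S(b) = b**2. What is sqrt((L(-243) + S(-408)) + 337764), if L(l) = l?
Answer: sqrt(503985) ≈ 709.92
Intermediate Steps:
sqrt((L(-243) + S(-408)) + 337764) = sqrt((-243 + (-408)**2) + 337764) = sqrt((-243 + 166464) + 337764) = sqrt(166221 + 337764) = sqrt(503985)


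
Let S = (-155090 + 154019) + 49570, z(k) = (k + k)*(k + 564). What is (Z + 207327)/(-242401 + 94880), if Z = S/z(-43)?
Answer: -9289445063/6609825926 ≈ -1.4054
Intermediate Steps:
z(k) = 2*k*(564 + k) (z(k) = (2*k)*(564 + k) = 2*k*(564 + k))
S = 48499 (S = -1071 + 49570 = 48499)
Z = -48499/44806 (Z = 48499/((2*(-43)*(564 - 43))) = 48499/((2*(-43)*521)) = 48499/(-44806) = 48499*(-1/44806) = -48499/44806 ≈ -1.0824)
(Z + 207327)/(-242401 + 94880) = (-48499/44806 + 207327)/(-242401 + 94880) = (9289445063/44806)/(-147521) = (9289445063/44806)*(-1/147521) = -9289445063/6609825926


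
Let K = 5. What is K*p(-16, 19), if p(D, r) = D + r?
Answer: 15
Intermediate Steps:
K*p(-16, 19) = 5*(-16 + 19) = 5*3 = 15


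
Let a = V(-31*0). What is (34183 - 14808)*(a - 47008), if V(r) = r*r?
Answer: -910780000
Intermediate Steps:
V(r) = r**2
a = 0 (a = (-31*0)**2 = 0**2 = 0)
(34183 - 14808)*(a - 47008) = (34183 - 14808)*(0 - 47008) = 19375*(-47008) = -910780000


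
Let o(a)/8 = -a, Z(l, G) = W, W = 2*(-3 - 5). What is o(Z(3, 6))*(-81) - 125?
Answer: -10493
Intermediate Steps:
W = -16 (W = 2*(-8) = -16)
Z(l, G) = -16
o(a) = -8*a (o(a) = 8*(-a) = -8*a)
o(Z(3, 6))*(-81) - 125 = -8*(-16)*(-81) - 125 = 128*(-81) - 125 = -10368 - 125 = -10493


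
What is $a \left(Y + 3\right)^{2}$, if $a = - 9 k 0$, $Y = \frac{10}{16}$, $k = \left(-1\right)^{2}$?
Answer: $0$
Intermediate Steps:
$k = 1$
$Y = \frac{5}{8}$ ($Y = 10 \cdot \frac{1}{16} = \frac{5}{8} \approx 0.625$)
$a = 0$ ($a = \left(-9\right) 1 \cdot 0 = \left(-9\right) 0 = 0$)
$a \left(Y + 3\right)^{2} = 0 \left(\frac{5}{8} + 3\right)^{2} = 0 \left(\frac{29}{8}\right)^{2} = 0 \cdot \frac{841}{64} = 0$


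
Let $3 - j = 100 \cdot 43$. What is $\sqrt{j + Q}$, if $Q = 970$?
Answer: $i \sqrt{3327} \approx 57.68 i$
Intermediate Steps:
$j = -4297$ ($j = 3 - 100 \cdot 43 = 3 - 4300 = -4297$)
$\sqrt{j + Q} = \sqrt{-4297 + 970} = \sqrt{-3327} = i \sqrt{3327}$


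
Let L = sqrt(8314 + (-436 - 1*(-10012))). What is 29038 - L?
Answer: 29038 - sqrt(17890) ≈ 28904.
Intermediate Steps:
L = sqrt(17890) (L = sqrt(8314 + (-436 + 10012)) = sqrt(8314 + 9576) = sqrt(17890) ≈ 133.75)
29038 - L = 29038 - sqrt(17890)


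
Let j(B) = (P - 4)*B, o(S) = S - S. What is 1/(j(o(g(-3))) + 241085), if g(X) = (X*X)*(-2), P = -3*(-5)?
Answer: 1/241085 ≈ 4.1479e-6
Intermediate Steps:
P = 15
g(X) = -2*X**2 (g(X) = X**2*(-2) = -2*X**2)
o(S) = 0
j(B) = 11*B (j(B) = (15 - 4)*B = 11*B)
1/(j(o(g(-3))) + 241085) = 1/(11*0 + 241085) = 1/(0 + 241085) = 1/241085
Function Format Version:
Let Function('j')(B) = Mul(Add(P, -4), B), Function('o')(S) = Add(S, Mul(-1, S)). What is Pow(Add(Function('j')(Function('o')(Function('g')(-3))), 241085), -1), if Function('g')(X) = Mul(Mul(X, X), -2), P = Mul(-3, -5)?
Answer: Rational(1, 241085) ≈ 4.1479e-6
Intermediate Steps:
P = 15
Function('g')(X) = Mul(-2, Pow(X, 2)) (Function('g')(X) = Mul(Pow(X, 2), -2) = Mul(-2, Pow(X, 2)))
Function('o')(S) = 0
Function('j')(B) = Mul(11, B) (Function('j')(B) = Mul(Add(15, -4), B) = Mul(11, B))
Pow(Add(Function('j')(Function('o')(Function('g')(-3))), 241085), -1) = Pow(Add(Mul(11, 0), 241085), -1) = Pow(Add(0, 241085), -1) = Pow(241085, -1) = Rational(1, 241085)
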